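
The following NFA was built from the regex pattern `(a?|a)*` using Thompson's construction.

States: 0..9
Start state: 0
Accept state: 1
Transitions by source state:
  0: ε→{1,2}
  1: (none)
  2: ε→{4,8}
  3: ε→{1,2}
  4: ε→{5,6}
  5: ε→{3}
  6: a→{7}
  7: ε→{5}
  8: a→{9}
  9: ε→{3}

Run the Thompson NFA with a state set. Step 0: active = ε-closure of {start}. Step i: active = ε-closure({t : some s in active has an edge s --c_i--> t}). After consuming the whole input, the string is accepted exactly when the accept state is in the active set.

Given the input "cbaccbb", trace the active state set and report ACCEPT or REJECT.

start: ε-closure({0}) = {0,1,2,3,4,5,6,8}
'c' @ 1: {}  — no active states
rest 'baccbb' ignored (set empty)
end set {} — state 1 not in

Answer: REJECT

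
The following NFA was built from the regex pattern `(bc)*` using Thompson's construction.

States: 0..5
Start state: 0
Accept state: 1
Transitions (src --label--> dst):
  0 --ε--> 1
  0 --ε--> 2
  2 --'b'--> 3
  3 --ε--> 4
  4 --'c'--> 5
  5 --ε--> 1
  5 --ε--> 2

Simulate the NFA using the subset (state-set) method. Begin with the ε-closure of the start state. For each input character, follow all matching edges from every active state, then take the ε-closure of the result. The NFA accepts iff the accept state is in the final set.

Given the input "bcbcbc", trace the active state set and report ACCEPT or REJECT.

start: ε-closure({0}) = {0,1,2}
'b' @ 1: {3,4}
'c' @ 2: {1,2,5}  ✓accept
'b' @ 3: {3,4}
'c' @ 4: {1,2,5}  ✓accept
'b' @ 5: {3,4}
'c' @ 6: {1,2,5}  ✓accept
final: {1,2,5}; accept 1 in set

Answer: ACCEPT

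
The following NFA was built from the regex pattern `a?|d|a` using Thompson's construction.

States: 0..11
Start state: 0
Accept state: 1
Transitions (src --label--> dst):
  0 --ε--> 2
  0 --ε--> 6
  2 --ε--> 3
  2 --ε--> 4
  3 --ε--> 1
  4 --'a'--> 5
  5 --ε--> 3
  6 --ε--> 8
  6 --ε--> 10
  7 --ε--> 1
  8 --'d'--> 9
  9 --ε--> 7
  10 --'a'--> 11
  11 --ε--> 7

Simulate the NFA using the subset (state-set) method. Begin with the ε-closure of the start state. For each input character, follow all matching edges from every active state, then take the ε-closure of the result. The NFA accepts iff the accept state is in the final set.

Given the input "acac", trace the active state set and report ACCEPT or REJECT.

S₀ = ε-closure({0}) = {0,1,2,3,4,6,8,10}
'a' @ 1: {1,3,5,7,11}  ✓accept
'c' @ 2: {}  — state set empty
rest 'ac' ignored (set empty)
end set {} — state 1 not in

Answer: REJECT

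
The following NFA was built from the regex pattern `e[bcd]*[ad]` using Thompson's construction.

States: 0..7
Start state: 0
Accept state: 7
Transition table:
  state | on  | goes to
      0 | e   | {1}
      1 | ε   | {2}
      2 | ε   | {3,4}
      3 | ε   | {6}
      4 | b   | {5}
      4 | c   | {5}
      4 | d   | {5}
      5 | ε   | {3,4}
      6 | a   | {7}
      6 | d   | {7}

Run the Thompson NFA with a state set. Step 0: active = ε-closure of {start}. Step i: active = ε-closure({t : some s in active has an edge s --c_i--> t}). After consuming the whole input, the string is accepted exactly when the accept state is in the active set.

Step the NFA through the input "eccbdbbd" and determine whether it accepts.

Answer: ACCEPT

Derivation:
start: ε-closure({0}) = {0}
'e' @ 1: {1,2,3,4,6}
'c' @ 2: {3,4,5,6}
'c' @ 3: {3,4,5,6}
'b' @ 4: {3,4,5,6}
'd' @ 5: {3,4,5,6,7}  [accepting]
'b' @ 6: {3,4,5,6}
'b' @ 7: {3,4,5,6}
'd' @ 8: {3,4,5,6,7}  [accepting]
final: {3,4,5,6,7}; accept 7 in set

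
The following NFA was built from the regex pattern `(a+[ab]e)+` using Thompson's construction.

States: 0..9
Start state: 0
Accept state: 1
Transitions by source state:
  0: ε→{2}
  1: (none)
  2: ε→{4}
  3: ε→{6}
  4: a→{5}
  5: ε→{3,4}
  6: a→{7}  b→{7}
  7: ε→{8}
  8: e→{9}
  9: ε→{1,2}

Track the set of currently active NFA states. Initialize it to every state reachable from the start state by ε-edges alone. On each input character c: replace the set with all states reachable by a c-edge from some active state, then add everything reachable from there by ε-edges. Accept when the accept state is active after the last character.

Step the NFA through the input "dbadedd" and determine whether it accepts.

S₀ = ε-closure({0}) = {0,2,4}
'd' @ 1: {}  — dead — no transitions
rest 'badedd' ignored (set empty)
final: {}; accept 1 not in set

Answer: REJECT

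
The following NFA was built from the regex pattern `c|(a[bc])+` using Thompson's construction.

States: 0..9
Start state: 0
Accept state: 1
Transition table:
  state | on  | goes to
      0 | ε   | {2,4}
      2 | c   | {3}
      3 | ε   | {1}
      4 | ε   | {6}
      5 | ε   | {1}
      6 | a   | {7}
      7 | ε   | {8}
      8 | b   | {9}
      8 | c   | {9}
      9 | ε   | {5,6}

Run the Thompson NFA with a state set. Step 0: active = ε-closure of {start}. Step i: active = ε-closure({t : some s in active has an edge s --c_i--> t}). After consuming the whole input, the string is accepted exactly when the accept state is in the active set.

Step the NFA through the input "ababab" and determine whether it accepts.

S₀ = ε-closure({0}) = {0,2,4,6}
'a' @ 1: {7,8}
'b' @ 2: {1,5,6,9}  [accepting]
'a' @ 3: {7,8}
'b' @ 4: {1,5,6,9}  [accepting]
'a' @ 5: {7,8}
'b' @ 6: {1,5,6,9}  [accepting]
end set {1,5,6,9} — state 1 in

Answer: ACCEPT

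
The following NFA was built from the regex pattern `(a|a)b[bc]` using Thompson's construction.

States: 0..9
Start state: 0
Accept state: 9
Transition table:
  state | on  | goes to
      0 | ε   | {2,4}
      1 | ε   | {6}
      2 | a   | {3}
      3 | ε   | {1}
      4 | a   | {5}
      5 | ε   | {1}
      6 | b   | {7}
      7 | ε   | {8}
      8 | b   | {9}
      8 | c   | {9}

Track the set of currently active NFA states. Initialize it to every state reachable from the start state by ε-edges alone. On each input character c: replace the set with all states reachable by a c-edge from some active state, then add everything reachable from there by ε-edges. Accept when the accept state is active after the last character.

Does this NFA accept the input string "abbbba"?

S₀ = ε-closure({0}) = {0,2,4}
'a' @ 1: {1,3,5,6}
'b' @ 2: {7,8}
'b' @ 3: {9}  (accept∈set)
'b' @ 4: {}  — dead — no transitions
rest 'ba' ignored (set empty)
after full input: {}  (accept=9 not in)

Answer: REJECT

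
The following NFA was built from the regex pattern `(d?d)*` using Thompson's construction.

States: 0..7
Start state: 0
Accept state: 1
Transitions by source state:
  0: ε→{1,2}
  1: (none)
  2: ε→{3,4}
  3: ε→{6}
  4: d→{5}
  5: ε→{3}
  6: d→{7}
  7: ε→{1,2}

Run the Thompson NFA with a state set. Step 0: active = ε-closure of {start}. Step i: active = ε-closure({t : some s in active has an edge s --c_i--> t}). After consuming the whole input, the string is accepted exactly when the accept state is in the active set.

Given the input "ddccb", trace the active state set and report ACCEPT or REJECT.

Answer: REJECT

Trace:
S₀ = ε-closure({0}) = {0,1,2,3,4,6}
'd' @ 1: {1,2,3,4,5,6,7}  (accept∈set)
'd' @ 2: {1,2,3,4,5,6,7}  (accept∈set)
'c' @ 3: {}  — dead — no transitions
rest 'cb' ignored (set empty)
final: {}; accept 1 not in set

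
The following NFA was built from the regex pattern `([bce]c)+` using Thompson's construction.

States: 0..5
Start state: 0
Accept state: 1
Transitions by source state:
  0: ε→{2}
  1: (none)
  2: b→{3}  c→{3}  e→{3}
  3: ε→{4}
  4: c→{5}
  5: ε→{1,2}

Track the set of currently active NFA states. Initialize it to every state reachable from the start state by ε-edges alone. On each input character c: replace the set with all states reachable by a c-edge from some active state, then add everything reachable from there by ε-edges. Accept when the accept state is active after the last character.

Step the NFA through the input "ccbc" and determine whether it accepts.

Answer: ACCEPT

Trace:
start: ε-closure({0}) = {0,2}
'c' @ 1: {3,4}
'c' @ 2: {1,2,5}  ✓accept
'b' @ 3: {3,4}
'c' @ 4: {1,2,5}  ✓accept
end set {1,2,5} — state 1 in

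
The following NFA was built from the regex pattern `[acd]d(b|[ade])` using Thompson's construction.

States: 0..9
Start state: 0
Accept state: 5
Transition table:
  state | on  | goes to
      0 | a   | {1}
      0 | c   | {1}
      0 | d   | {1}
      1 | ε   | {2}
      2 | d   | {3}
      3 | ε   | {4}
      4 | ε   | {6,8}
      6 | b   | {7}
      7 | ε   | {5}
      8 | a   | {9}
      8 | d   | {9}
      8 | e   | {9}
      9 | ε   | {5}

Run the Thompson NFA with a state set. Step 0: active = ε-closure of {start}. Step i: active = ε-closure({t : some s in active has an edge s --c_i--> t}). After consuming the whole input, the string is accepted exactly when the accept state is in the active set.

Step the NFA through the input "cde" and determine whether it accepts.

start: ε-closure({0}) = {0}
'c' @ 1: {1,2}
'd' @ 2: {3,4,6,8}
'e' @ 3: {5,9}  [accepting]
after full input: {5,9}  (accept=5 in)

Answer: ACCEPT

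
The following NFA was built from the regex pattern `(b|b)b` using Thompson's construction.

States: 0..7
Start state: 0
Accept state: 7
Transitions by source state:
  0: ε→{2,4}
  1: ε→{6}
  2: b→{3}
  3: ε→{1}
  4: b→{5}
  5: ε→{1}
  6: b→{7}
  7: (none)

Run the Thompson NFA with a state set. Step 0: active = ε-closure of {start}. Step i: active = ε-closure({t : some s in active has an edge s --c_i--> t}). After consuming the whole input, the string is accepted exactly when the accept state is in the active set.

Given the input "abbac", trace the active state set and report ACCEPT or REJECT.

start: ε-closure({0}) = {0,2,4}
'a' @ 1: {}  — no active states
rest 'bbac' ignored (set empty)
end set {} — state 7 not in

Answer: REJECT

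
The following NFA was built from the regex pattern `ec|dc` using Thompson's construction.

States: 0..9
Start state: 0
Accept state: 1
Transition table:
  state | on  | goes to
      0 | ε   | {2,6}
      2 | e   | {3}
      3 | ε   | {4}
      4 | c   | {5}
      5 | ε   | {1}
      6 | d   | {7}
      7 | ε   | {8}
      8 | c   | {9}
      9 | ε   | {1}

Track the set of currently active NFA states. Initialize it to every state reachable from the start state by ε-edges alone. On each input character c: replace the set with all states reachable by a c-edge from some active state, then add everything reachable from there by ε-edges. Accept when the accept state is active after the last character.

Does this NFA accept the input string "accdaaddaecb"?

start: ε-closure({0}) = {0,2,6}
'a' @ 1: {}  — dead — no transitions
rest 'ccdaaddaecb' ignored (set empty)
after full input: {}  (accept=1 not in)

Answer: REJECT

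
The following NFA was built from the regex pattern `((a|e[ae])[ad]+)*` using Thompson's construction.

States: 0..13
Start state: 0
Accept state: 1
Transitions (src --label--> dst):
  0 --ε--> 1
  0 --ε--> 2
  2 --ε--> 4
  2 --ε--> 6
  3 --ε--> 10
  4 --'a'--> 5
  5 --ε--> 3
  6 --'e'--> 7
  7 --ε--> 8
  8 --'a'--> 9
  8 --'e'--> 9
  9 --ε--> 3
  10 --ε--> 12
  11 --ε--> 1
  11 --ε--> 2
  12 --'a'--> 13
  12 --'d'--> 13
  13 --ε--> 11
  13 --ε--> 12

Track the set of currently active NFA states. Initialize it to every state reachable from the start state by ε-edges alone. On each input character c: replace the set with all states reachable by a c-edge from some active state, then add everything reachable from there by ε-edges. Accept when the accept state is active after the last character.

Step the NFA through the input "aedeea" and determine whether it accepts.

initial (ε-close {0}): {0,1,2,4,6}
'a' @ 1: {3,5,10,12}
'e' @ 2: {}  — no active states
rest 'deea' ignored (set empty)
after full input: {}  (accept=1 not in)

Answer: REJECT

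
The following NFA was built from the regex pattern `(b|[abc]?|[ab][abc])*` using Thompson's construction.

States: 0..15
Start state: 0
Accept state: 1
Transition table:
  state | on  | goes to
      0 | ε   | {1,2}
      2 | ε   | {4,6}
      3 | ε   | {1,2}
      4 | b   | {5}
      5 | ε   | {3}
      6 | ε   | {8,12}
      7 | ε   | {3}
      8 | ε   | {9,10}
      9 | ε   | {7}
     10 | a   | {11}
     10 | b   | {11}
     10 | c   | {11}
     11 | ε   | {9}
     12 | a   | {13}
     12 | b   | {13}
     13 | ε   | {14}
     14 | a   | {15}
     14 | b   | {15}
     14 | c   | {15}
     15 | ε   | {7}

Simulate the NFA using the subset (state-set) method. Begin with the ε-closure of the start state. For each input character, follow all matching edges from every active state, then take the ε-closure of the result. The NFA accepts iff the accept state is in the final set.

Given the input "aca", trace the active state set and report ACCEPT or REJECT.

Answer: ACCEPT

Steps:
S₀ = ε-closure({0}) = {0,1,2,3,4,6,7,8,9,10,12}
'a' @ 1: {1,2,3,4,6,7,8,9,10,11,12,13,14}  [accepting]
'c' @ 2: {1,2,3,4,6,7,8,9,10,11,12,15}  [accepting]
'a' @ 3: {1,2,3,4,6,7,8,9,10,11,12,13,14}  [accepting]
final: {1,2,3,4,6,7,8,9,10,11,12,13,14}; accept 1 in set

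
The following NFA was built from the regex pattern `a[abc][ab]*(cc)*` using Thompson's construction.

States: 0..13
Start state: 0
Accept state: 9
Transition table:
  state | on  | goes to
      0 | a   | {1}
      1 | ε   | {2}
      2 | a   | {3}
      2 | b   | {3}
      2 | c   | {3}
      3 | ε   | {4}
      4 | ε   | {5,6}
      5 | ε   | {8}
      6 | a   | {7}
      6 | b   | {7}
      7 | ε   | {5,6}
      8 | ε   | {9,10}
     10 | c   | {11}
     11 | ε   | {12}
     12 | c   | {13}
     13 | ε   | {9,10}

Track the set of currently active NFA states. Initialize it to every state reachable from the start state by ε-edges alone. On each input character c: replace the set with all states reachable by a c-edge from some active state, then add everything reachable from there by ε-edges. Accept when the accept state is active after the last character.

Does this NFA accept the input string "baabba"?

Answer: REJECT

Steps:
start: ε-closure({0}) = {0}
'b' @ 1: {}  — dead — no transitions
rest 'aabba' ignored (set empty)
after full input: {}  (accept=9 not in)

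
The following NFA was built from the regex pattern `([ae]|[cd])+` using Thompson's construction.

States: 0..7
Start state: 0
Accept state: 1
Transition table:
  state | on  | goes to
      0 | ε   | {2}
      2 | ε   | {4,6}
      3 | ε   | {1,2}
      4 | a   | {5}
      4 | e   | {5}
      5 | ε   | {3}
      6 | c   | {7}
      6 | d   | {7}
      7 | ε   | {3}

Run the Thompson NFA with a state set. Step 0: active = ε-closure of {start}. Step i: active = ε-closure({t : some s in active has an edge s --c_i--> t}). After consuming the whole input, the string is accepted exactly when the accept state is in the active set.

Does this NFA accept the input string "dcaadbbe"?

initial (ε-close {0}): {0,2,4,6}
'd' @ 1: {1,2,3,4,6,7}  (accept∈set)
'c' @ 2: {1,2,3,4,6,7}  (accept∈set)
'a' @ 3: {1,2,3,4,5,6}  (accept∈set)
'a' @ 4: {1,2,3,4,5,6}  (accept∈set)
'd' @ 5: {1,2,3,4,6,7}  (accept∈set)
'b' @ 6: {}  — state set empty
rest 'be' ignored (set empty)
final: {}; accept 1 not in set

Answer: REJECT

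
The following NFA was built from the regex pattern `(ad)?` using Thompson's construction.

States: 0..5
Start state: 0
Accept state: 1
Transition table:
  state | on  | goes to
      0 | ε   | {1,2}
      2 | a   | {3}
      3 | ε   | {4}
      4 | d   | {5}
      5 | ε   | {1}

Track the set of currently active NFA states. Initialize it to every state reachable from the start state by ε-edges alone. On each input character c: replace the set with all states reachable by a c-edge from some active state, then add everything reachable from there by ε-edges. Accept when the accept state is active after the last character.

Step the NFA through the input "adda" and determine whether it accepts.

S₀ = ε-closure({0}) = {0,1,2}
'a' @ 1: {3,4}
'd' @ 2: {1,5}  (accept∈set)
'd' @ 3: {}  — dead — no transitions
rest 'a' ignored (set empty)
end set {} — state 1 not in

Answer: REJECT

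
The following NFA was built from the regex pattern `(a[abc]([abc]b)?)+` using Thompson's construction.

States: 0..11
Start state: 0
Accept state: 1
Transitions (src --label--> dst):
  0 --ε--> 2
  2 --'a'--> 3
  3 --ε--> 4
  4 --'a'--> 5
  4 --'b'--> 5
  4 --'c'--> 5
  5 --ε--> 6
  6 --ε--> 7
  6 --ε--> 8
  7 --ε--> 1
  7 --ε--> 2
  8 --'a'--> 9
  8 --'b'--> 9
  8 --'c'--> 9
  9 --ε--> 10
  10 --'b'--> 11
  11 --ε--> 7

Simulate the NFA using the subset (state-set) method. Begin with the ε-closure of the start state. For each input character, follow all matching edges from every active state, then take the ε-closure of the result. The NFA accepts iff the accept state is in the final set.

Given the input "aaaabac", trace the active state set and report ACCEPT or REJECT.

initial (ε-close {0}): {0,2}
'a' @ 1: {3,4}
'a' @ 2: {1,2,5,6,7,8}  ✓accept
'a' @ 3: {3,4,9,10}
'a' @ 4: {1,2,5,6,7,8}  ✓accept
'b' @ 5: {9,10}
'a' @ 6: {}  — dead — no transitions
rest 'c' ignored (set empty)
final: {}; accept 1 not in set

Answer: REJECT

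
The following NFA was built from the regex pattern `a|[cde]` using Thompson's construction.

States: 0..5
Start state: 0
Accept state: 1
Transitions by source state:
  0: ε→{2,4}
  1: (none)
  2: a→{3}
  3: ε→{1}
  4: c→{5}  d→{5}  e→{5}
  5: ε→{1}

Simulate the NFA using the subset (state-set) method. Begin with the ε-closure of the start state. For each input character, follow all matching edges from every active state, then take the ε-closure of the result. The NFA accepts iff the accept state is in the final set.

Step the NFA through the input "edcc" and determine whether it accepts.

Answer: REJECT

Trace:
initial (ε-close {0}): {0,2,4}
'e' @ 1: {1,5}  ✓accept
'd' @ 2: {}  — no active states
rest 'cc' ignored (set empty)
end set {} — state 1 not in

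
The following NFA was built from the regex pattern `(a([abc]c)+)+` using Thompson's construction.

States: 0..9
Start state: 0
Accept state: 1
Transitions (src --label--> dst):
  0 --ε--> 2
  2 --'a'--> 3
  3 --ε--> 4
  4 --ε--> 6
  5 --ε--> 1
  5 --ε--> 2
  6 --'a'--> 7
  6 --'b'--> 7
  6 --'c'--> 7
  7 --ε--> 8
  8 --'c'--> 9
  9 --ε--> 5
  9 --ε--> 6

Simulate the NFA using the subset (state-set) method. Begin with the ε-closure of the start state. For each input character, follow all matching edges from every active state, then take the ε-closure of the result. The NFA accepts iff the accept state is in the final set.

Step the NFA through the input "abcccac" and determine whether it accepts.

Answer: ACCEPT

Trace:
initial (ε-close {0}): {0,2}
'a' @ 1: {3,4,6}
'b' @ 2: {7,8}
'c' @ 3: {1,2,5,6,9}  ✓accept
'c' @ 4: {7,8}
'c' @ 5: {1,2,5,6,9}  ✓accept
'a' @ 6: {3,4,6,7,8}
'c' @ 7: {1,2,5,6,7,8,9}  ✓accept
end set {1,2,5,6,7,8,9} — state 1 in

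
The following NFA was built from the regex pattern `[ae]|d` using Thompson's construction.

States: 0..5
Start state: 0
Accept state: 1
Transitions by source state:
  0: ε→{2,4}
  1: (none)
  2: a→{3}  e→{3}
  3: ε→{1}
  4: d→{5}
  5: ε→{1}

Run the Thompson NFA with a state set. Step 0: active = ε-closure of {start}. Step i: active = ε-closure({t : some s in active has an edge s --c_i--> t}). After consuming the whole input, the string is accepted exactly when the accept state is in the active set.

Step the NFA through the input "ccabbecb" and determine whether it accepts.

Answer: REJECT

Trace:
start: ε-closure({0}) = {0,2,4}
'c' @ 1: {}  — dead — no transitions
rest 'cabbecb' ignored (set empty)
final: {}; accept 1 not in set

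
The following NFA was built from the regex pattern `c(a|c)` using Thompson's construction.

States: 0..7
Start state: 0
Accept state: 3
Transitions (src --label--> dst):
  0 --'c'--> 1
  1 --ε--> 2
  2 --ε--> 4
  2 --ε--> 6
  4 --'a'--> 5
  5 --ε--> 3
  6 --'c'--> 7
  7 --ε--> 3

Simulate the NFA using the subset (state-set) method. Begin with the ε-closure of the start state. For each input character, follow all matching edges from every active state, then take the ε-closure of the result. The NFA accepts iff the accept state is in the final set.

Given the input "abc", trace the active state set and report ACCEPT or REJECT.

initial (ε-close {0}): {0}
'a' @ 1: {}  — state set empty
rest 'bc' ignored (set empty)
end set {} — state 3 not in

Answer: REJECT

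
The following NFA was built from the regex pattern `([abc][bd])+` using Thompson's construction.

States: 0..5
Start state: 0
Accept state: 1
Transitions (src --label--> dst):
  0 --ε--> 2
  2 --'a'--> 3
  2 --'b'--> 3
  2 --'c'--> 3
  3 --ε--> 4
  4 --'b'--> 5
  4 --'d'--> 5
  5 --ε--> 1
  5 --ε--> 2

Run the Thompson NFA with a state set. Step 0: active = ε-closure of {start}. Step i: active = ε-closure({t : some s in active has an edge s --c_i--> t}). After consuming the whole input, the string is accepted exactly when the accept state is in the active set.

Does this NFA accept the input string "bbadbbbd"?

Answer: ACCEPT

Trace:
S₀ = ε-closure({0}) = {0,2}
'b' @ 1: {3,4}
'b' @ 2: {1,2,5}  [accepting]
'a' @ 3: {3,4}
'd' @ 4: {1,2,5}  [accepting]
'b' @ 5: {3,4}
'b' @ 6: {1,2,5}  [accepting]
'b' @ 7: {3,4}
'd' @ 8: {1,2,5}  [accepting]
end set {1,2,5} — state 1 in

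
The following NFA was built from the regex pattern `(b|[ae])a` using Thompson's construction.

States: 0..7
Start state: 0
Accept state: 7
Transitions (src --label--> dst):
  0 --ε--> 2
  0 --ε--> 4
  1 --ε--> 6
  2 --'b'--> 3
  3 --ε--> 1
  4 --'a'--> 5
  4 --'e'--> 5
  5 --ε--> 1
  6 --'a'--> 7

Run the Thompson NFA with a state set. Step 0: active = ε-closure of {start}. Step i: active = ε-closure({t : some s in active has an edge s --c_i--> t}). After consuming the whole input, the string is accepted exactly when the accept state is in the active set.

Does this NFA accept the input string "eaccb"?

Answer: REJECT

Derivation:
S₀ = ε-closure({0}) = {0,2,4}
'e' @ 1: {1,5,6}
'a' @ 2: {7}  (accept∈set)
'c' @ 3: {}  — state set empty
rest 'cb' ignored (set empty)
final: {}; accept 7 not in set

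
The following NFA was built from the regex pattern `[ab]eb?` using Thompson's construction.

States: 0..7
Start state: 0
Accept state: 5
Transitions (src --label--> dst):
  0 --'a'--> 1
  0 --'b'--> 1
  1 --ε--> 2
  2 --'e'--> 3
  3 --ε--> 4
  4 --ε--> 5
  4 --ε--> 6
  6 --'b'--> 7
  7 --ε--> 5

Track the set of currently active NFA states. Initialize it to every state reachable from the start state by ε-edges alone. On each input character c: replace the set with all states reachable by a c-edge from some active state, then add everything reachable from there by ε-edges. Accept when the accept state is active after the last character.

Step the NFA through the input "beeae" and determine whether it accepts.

Answer: REJECT

Derivation:
S₀ = ε-closure({0}) = {0}
'b' @ 1: {1,2}
'e' @ 2: {3,4,5,6}  ✓accept
'e' @ 3: {}  — no active states
rest 'ae' ignored (set empty)
after full input: {}  (accept=5 not in)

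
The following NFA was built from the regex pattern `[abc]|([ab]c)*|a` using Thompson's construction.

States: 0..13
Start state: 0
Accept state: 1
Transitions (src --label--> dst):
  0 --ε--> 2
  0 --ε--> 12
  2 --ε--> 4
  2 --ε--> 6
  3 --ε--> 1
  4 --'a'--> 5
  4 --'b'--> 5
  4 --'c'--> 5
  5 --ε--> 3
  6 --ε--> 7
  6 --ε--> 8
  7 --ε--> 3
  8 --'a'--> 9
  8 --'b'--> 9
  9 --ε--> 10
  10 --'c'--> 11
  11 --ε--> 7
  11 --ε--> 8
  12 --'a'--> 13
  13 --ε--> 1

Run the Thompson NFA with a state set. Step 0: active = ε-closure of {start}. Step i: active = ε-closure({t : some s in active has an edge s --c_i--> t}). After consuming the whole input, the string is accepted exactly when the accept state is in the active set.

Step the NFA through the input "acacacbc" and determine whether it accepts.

Answer: ACCEPT

Steps:
initial (ε-close {0}): {0,1,2,3,4,6,7,8,12}
'a' @ 1: {1,3,5,9,10,13}  [accepting]
'c' @ 2: {1,3,7,8,11}  [accepting]
'a' @ 3: {9,10}
'c' @ 4: {1,3,7,8,11}  [accepting]
'a' @ 5: {9,10}
'c' @ 6: {1,3,7,8,11}  [accepting]
'b' @ 7: {9,10}
'c' @ 8: {1,3,7,8,11}  [accepting]
final: {1,3,7,8,11}; accept 1 in set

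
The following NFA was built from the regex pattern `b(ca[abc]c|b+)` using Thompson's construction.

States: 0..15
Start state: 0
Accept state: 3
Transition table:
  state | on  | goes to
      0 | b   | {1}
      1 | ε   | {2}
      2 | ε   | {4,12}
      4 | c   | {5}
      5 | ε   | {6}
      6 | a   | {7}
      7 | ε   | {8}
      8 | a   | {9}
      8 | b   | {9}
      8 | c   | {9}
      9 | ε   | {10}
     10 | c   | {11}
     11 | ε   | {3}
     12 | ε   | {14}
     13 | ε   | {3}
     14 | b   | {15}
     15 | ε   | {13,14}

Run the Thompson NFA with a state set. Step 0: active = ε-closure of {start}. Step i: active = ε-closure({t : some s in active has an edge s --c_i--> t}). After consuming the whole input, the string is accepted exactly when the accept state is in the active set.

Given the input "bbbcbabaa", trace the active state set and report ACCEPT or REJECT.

start: ε-closure({0}) = {0}
'b' @ 1: {1,2,4,12,14}
'b' @ 2: {3,13,14,15}  (accept∈set)
'b' @ 3: {3,13,14,15}  (accept∈set)
'c' @ 4: {}  — state set empty
rest 'babaa' ignored (set empty)
after full input: {}  (accept=3 not in)

Answer: REJECT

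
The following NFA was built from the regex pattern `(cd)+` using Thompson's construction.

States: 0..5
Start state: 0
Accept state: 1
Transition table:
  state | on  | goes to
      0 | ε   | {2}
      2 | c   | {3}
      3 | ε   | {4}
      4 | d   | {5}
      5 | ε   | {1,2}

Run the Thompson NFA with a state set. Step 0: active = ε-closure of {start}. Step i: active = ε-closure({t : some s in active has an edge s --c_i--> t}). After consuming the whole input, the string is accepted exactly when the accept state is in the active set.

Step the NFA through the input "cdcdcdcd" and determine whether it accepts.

S₀ = ε-closure({0}) = {0,2}
'c' @ 1: {3,4}
'd' @ 2: {1,2,5}  ✓accept
'c' @ 3: {3,4}
'd' @ 4: {1,2,5}  ✓accept
'c' @ 5: {3,4}
'd' @ 6: {1,2,5}  ✓accept
'c' @ 7: {3,4}
'd' @ 8: {1,2,5}  ✓accept
after full input: {1,2,5}  (accept=1 in)

Answer: ACCEPT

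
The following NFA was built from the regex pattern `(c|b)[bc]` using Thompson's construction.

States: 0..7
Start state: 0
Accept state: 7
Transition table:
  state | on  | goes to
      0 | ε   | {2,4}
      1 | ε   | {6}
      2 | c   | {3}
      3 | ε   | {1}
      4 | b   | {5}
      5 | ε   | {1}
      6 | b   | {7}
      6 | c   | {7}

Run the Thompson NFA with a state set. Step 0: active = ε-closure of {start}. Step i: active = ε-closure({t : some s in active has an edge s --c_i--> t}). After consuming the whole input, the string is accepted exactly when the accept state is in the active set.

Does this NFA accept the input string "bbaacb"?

start: ε-closure({0}) = {0,2,4}
'b' @ 1: {1,5,6}
'b' @ 2: {7}  [accepting]
'a' @ 3: {}  — dead — no transitions
rest 'acb' ignored (set empty)
final: {}; accept 7 not in set

Answer: REJECT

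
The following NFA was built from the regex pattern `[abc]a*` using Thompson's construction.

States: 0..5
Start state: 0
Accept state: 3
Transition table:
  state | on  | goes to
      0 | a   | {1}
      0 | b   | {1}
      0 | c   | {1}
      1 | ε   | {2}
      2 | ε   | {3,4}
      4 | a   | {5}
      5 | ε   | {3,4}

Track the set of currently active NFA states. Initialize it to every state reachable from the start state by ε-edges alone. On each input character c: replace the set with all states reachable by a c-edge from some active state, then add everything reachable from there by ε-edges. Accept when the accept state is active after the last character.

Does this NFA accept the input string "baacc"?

Answer: REJECT

Steps:
start: ε-closure({0}) = {0}
'b' @ 1: {1,2,3,4}  ✓accept
'a' @ 2: {3,4,5}  ✓accept
'a' @ 3: {3,4,5}  ✓accept
'c' @ 4: {}  — state set empty
rest 'c' ignored (set empty)
after full input: {}  (accept=3 not in)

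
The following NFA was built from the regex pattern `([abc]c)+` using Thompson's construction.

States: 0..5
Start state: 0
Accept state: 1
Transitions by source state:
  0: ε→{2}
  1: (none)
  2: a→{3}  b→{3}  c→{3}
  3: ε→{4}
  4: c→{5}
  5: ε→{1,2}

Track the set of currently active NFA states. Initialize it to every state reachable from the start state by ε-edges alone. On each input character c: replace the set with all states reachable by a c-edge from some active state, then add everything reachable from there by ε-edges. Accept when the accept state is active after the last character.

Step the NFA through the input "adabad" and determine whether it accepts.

Answer: REJECT

Trace:
start: ε-closure({0}) = {0,2}
'a' @ 1: {3,4}
'd' @ 2: {}  — dead — no transitions
rest 'abad' ignored (set empty)
after full input: {}  (accept=1 not in)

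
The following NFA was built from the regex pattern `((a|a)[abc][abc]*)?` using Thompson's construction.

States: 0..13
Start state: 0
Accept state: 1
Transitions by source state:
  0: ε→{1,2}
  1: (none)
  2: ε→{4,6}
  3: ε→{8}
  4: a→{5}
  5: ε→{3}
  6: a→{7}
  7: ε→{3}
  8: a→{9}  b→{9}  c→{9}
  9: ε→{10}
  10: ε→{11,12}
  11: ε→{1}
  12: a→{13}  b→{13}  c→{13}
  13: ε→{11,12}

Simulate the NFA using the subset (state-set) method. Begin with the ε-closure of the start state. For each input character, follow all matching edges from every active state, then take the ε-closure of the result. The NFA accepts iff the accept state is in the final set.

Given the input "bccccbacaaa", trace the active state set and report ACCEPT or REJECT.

Answer: REJECT

Steps:
start: ε-closure({0}) = {0,1,2,4,6}
'b' @ 1: {}  — dead — no transitions
rest 'ccccbacaaa' ignored (set empty)
end set {} — state 1 not in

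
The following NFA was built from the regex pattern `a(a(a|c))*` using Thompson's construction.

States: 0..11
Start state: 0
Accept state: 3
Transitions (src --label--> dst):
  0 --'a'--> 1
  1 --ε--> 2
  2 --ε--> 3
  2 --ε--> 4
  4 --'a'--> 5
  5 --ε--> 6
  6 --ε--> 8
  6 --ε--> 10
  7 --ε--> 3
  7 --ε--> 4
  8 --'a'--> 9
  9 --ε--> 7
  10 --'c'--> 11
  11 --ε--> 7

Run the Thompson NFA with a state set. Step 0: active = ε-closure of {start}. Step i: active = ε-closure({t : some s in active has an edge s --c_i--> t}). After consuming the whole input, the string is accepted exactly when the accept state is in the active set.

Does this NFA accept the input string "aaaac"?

Answer: ACCEPT

Steps:
initial (ε-close {0}): {0}
'a' @ 1: {1,2,3,4}  ✓accept
'a' @ 2: {5,6,8,10}
'a' @ 3: {3,4,7,9}  ✓accept
'a' @ 4: {5,6,8,10}
'c' @ 5: {3,4,7,11}  ✓accept
after full input: {3,4,7,11}  (accept=3 in)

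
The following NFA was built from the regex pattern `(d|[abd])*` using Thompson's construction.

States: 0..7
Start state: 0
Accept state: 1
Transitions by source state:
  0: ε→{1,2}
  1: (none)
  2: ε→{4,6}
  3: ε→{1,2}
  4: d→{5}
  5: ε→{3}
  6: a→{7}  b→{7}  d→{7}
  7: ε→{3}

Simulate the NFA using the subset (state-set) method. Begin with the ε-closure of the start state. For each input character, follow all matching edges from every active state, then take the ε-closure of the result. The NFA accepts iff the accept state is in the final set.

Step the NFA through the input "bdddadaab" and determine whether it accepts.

Answer: ACCEPT

Steps:
initial (ε-close {0}): {0,1,2,4,6}
'b' @ 1: {1,2,3,4,6,7}  ✓accept
'd' @ 2: {1,2,3,4,5,6,7}  ✓accept
'd' @ 3: {1,2,3,4,5,6,7}  ✓accept
'd' @ 4: {1,2,3,4,5,6,7}  ✓accept
'a' @ 5: {1,2,3,4,6,7}  ✓accept
'd' @ 6: {1,2,3,4,5,6,7}  ✓accept
'a' @ 7: {1,2,3,4,6,7}  ✓accept
'a' @ 8: {1,2,3,4,6,7}  ✓accept
'b' @ 9: {1,2,3,4,6,7}  ✓accept
after full input: {1,2,3,4,6,7}  (accept=1 in)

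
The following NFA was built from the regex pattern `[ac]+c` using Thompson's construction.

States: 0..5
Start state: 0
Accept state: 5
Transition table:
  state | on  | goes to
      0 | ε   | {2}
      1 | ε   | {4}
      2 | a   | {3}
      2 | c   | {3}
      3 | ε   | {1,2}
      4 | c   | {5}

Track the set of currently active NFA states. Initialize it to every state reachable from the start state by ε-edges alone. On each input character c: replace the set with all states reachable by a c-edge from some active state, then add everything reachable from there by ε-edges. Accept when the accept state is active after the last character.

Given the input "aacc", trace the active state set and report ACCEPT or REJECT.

S₀ = ε-closure({0}) = {0,2}
'a' @ 1: {1,2,3,4}
'a' @ 2: {1,2,3,4}
'c' @ 3: {1,2,3,4,5}  [accepting]
'c' @ 4: {1,2,3,4,5}  [accepting]
end set {1,2,3,4,5} — state 5 in

Answer: ACCEPT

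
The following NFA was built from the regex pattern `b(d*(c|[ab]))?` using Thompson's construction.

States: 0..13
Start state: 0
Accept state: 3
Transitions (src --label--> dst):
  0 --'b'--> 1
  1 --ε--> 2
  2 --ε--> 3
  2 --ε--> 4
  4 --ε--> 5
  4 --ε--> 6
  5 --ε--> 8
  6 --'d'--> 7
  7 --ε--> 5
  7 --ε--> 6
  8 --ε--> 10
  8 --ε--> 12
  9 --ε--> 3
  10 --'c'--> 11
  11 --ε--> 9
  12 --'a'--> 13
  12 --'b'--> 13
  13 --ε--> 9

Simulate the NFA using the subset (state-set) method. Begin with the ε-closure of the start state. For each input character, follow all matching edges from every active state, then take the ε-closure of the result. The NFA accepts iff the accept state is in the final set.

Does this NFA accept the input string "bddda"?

Answer: ACCEPT

Derivation:
initial (ε-close {0}): {0}
'b' @ 1: {1,2,3,4,5,6,8,10,12}  [accepting]
'd' @ 2: {5,6,7,8,10,12}
'd' @ 3: {5,6,7,8,10,12}
'd' @ 4: {5,6,7,8,10,12}
'a' @ 5: {3,9,13}  [accepting]
final: {3,9,13}; accept 3 in set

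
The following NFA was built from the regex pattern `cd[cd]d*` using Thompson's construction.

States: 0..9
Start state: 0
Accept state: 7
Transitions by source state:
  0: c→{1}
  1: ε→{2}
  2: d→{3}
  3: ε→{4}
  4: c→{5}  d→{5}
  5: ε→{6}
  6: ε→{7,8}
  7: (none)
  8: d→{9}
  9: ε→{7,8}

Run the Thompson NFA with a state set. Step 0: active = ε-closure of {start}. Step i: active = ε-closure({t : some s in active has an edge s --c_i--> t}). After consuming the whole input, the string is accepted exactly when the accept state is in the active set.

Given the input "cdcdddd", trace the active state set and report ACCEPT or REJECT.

start: ε-closure({0}) = {0}
'c' @ 1: {1,2}
'd' @ 2: {3,4}
'c' @ 3: {5,6,7,8}  (accept∈set)
'd' @ 4: {7,8,9}  (accept∈set)
'd' @ 5: {7,8,9}  (accept∈set)
'd' @ 6: {7,8,9}  (accept∈set)
'd' @ 7: {7,8,9}  (accept∈set)
end set {7,8,9} — state 7 in

Answer: ACCEPT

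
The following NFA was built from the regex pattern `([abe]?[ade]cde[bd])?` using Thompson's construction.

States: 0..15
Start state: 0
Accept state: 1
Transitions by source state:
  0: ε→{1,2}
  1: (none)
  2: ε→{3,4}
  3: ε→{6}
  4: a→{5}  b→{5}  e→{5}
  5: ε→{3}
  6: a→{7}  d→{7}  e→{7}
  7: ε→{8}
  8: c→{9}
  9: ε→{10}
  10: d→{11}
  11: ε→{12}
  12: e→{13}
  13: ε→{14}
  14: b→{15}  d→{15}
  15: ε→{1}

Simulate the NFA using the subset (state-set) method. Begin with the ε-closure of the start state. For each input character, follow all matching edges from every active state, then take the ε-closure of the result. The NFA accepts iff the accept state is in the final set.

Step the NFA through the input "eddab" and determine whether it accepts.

Answer: REJECT

Steps:
S₀ = ε-closure({0}) = {0,1,2,3,4,6}
'e' @ 1: {3,5,6,7,8}
'd' @ 2: {7,8}
'd' @ 3: {}  — state set empty
rest 'ab' ignored (set empty)
final: {}; accept 1 not in set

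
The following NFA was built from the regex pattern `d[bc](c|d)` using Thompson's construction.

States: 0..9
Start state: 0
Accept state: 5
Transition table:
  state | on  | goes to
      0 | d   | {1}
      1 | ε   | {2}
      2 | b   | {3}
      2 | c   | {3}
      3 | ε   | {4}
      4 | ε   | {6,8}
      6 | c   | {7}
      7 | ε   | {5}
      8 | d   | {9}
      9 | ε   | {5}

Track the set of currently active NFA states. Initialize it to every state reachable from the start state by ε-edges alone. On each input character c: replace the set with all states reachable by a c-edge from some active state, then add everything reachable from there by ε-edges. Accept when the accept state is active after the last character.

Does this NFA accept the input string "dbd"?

start: ε-closure({0}) = {0}
'd' @ 1: {1,2}
'b' @ 2: {3,4,6,8}
'd' @ 3: {5,9}  [accepting]
end set {5,9} — state 5 in

Answer: ACCEPT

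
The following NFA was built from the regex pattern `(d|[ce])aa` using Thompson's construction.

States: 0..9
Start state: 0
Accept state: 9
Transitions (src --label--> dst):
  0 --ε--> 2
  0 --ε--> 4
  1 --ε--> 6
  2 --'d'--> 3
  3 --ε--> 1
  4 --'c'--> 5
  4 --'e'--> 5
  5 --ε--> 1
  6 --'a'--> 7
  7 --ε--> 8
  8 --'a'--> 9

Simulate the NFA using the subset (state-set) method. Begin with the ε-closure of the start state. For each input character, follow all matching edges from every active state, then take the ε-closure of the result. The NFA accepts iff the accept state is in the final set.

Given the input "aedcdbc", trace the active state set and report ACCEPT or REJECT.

Answer: REJECT

Steps:
initial (ε-close {0}): {0,2,4}
'a' @ 1: {}  — dead — no transitions
rest 'edcdbc' ignored (set empty)
after full input: {}  (accept=9 not in)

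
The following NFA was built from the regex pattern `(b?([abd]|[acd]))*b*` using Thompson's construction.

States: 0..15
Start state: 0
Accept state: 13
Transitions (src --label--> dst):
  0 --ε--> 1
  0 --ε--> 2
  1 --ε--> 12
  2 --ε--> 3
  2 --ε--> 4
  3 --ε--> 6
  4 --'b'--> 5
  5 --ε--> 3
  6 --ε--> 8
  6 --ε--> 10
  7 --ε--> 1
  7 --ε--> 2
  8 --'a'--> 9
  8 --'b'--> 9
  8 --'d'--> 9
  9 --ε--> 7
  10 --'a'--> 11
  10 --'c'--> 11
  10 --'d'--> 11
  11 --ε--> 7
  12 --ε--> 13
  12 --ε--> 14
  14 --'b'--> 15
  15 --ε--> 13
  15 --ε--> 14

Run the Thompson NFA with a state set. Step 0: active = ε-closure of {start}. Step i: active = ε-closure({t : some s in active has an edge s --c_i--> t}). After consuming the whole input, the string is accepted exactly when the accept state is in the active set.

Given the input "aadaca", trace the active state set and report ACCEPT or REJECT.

Answer: ACCEPT

Trace:
S₀ = ε-closure({0}) = {0,1,2,3,4,6,8,10,12,13,14}
'a' @ 1: {1,2,3,4,6,7,8,9,10,11,12,13,14}  (accept∈set)
'a' @ 2: {1,2,3,4,6,7,8,9,10,11,12,13,14}  (accept∈set)
'd' @ 3: {1,2,3,4,6,7,8,9,10,11,12,13,14}  (accept∈set)
'a' @ 4: {1,2,3,4,6,7,8,9,10,11,12,13,14}  (accept∈set)
'c' @ 5: {1,2,3,4,6,7,8,10,11,12,13,14}  (accept∈set)
'a' @ 6: {1,2,3,4,6,7,8,9,10,11,12,13,14}  (accept∈set)
final: {1,2,3,4,6,7,8,9,10,11,12,13,14}; accept 13 in set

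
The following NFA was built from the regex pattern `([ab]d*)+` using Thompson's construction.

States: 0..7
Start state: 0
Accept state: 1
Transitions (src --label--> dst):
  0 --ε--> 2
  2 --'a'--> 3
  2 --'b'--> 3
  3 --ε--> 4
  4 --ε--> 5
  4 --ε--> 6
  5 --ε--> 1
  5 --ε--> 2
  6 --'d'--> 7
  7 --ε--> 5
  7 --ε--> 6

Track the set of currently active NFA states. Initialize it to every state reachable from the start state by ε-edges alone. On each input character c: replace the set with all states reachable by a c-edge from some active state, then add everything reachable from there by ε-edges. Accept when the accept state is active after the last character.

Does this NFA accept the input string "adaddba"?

start: ε-closure({0}) = {0,2}
'a' @ 1: {1,2,3,4,5,6}  ✓accept
'd' @ 2: {1,2,5,6,7}  ✓accept
'a' @ 3: {1,2,3,4,5,6}  ✓accept
'd' @ 4: {1,2,5,6,7}  ✓accept
'd' @ 5: {1,2,5,6,7}  ✓accept
'b' @ 6: {1,2,3,4,5,6}  ✓accept
'a' @ 7: {1,2,3,4,5,6}  ✓accept
final: {1,2,3,4,5,6}; accept 1 in set

Answer: ACCEPT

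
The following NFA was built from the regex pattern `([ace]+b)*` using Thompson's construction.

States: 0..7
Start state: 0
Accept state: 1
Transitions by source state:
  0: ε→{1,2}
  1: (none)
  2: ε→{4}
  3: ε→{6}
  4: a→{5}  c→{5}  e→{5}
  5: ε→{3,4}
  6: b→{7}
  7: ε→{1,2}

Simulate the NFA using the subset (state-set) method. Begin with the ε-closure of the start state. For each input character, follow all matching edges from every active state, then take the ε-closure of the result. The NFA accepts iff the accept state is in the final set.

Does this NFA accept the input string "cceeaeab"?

Answer: ACCEPT

Steps:
S₀ = ε-closure({0}) = {0,1,2,4}
'c' @ 1: {3,4,5,6}
'c' @ 2: {3,4,5,6}
'e' @ 3: {3,4,5,6}
'e' @ 4: {3,4,5,6}
'a' @ 5: {3,4,5,6}
'e' @ 6: {3,4,5,6}
'a' @ 7: {3,4,5,6}
'b' @ 8: {1,2,4,7}  ✓accept
end set {1,2,4,7} — state 1 in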